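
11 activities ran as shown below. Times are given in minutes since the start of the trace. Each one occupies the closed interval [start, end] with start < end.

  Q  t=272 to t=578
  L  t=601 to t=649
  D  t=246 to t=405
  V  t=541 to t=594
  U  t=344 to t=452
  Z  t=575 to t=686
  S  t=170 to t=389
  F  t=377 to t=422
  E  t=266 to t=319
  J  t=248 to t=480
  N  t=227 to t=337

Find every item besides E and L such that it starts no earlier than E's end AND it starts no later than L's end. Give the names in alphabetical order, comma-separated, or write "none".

F, U, V, Z

Conditions: its start is no earlier than E's end (X.start >= t=319) AND its start is no later than L's end (X.start <= t=649).
D: start t=246 >= t=319? ✗; start t=246 <= t=649? ✓ → no.
F: start t=377 >= t=319? ✓; start t=377 <= t=649? ✓ → yes.
J: start t=248 >= t=319? ✗; start t=248 <= t=649? ✓ → no.
N: start t=227 >= t=319? ✗; start t=227 <= t=649? ✓ → no.
Q: start t=272 >= t=319? ✗; start t=272 <= t=649? ✓ → no.
S: start t=170 >= t=319? ✗; start t=170 <= t=649? ✓ → no.
U: start t=344 >= t=319? ✓; start t=344 <= t=649? ✓ → yes.
V: start t=541 >= t=319? ✓; start t=541 <= t=649? ✓ → yes.
Z: start t=575 >= t=319? ✓; start t=575 <= t=649? ✓ → yes.
Result: F, U, V, Z.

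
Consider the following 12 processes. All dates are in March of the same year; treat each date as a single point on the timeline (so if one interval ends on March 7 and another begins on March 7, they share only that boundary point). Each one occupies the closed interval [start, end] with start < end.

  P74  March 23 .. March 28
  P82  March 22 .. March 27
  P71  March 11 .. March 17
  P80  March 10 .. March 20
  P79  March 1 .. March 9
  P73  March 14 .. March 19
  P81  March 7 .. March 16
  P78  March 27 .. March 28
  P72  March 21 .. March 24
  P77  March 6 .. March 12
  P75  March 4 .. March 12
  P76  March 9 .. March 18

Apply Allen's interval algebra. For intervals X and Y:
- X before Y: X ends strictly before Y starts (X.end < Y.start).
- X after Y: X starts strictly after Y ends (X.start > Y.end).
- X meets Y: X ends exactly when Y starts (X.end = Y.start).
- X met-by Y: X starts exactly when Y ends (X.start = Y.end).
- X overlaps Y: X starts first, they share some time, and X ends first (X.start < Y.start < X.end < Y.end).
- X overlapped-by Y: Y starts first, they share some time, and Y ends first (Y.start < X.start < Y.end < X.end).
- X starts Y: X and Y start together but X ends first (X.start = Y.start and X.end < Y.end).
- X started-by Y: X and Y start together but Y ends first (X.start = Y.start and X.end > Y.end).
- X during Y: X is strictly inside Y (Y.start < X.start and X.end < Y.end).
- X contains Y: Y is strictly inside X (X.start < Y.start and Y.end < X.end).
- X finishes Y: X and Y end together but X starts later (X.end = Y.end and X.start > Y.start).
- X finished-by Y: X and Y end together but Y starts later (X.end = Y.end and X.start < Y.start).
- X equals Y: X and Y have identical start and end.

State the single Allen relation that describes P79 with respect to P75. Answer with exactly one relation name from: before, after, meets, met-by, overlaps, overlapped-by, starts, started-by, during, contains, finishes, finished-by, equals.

overlaps

P79 = [March 1, March 9]; P75 = [March 4, March 12].
Compare endpoints: P79.start < P75.start, P79.start < P75.end, P79.end > P75.start, P79.end < P75.end.
That pattern is 'overlaps'.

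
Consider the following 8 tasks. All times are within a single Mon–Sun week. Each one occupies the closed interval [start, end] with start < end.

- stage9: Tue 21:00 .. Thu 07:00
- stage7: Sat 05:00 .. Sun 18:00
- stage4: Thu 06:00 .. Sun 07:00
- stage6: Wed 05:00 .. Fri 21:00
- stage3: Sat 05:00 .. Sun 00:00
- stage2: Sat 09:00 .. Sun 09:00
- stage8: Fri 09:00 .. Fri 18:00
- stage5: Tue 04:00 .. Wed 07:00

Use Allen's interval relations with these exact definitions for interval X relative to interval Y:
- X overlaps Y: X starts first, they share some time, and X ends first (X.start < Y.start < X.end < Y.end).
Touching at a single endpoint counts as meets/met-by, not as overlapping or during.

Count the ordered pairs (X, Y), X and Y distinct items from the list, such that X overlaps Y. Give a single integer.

Checking all 56 ordered pairs for relation 'overlaps'; matching pairs in alphabetical order:
(stage3, stage2): stage3 overlaps stage2 ✓
(stage4, stage2): stage4 overlaps stage2 ✓
(stage4, stage7): stage4 overlaps stage7 ✓
(stage5, stage6): stage5 overlaps stage6 ✓
(stage5, stage9): stage5 overlaps stage9 ✓
(stage6, stage4): stage6 overlaps stage4 ✓
(stage9, stage4): stage9 overlaps stage4 ✓
(stage9, stage6): stage9 overlaps stage6 ✓
Count: 8.

8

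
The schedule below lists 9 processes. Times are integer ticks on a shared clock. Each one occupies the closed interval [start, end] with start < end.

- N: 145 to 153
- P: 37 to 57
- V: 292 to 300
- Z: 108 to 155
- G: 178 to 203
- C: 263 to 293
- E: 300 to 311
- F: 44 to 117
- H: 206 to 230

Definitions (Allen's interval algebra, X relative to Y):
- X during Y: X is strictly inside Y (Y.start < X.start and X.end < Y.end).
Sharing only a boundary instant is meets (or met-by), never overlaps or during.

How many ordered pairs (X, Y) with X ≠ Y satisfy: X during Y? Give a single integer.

Checking all 72 ordered pairs for relation 'during'; matching pairs in alphabetical order:
(N, Z): N during Z ✓
Count: 1.

1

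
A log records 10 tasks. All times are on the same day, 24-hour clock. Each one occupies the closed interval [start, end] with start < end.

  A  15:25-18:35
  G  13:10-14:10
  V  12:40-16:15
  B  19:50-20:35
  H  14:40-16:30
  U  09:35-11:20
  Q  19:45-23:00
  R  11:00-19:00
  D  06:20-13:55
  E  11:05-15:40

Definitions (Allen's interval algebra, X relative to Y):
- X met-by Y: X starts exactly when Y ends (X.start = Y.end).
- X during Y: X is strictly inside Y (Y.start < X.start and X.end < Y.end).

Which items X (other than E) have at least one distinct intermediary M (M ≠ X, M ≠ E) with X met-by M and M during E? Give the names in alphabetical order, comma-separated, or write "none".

none

Target E = [11:05, 15:40].
Intermediaries M with M during E: G.
Via G — items with X met-by G: none.
Union: none.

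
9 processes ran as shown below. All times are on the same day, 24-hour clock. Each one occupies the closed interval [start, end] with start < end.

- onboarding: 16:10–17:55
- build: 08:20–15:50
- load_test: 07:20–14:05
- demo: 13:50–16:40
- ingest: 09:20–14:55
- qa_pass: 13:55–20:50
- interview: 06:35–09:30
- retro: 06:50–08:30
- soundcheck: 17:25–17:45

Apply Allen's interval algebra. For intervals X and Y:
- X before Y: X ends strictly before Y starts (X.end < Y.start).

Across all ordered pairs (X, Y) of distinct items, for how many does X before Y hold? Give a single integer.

16

Checking all 72 ordered pairs for relation 'before'; matching pairs in alphabetical order:
(build, onboarding): build before onboarding ✓
(build, soundcheck): build before soundcheck ✓
(demo, soundcheck): demo before soundcheck ✓
(ingest, onboarding): ingest before onboarding ✓
(ingest, soundcheck): ingest before soundcheck ✓
(interview, demo): interview before demo ✓
(interview, onboarding): interview before onboarding ✓
(interview, qa_pass): interview before qa_pass ✓
(interview, soundcheck): interview before soundcheck ✓
(load_test, onboarding): load_test before onboarding ✓
(load_test, soundcheck): load_test before soundcheck ✓
(retro, demo): retro before demo ✓
(retro, ingest): retro before ingest ✓
(retro, onboarding): retro before onboarding ✓
(retro, qa_pass): retro before qa_pass ✓
(retro, soundcheck): retro before soundcheck ✓
Count: 16.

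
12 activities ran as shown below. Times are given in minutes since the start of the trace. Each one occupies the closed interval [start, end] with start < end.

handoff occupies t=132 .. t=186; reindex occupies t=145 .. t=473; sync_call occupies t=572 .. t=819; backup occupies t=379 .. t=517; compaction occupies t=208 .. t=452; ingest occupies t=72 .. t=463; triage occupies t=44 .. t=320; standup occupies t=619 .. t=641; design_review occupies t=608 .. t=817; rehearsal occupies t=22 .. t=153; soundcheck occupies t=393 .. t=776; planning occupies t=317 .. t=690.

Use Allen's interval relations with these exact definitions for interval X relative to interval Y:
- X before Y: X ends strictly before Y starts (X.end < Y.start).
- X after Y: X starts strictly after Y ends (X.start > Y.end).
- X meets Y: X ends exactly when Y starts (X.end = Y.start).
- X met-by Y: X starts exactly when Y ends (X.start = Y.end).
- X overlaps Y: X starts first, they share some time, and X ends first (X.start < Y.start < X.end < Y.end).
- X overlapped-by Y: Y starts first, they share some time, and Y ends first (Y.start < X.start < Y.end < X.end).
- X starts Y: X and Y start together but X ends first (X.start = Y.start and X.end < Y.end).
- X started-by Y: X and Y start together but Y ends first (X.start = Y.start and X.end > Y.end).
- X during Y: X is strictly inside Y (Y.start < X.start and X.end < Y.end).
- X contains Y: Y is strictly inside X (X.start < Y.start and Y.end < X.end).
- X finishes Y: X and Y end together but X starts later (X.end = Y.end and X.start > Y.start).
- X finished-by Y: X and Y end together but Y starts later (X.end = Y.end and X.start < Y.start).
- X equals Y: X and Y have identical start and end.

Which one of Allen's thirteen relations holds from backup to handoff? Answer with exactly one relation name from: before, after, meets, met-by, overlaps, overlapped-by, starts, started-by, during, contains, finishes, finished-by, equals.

backup = [t=379, t=517]; handoff = [t=132, t=186].
Compare endpoints: backup.start > handoff.start, backup.start > handoff.end, backup.end > handoff.start, backup.end > handoff.end.
That pattern is 'after'.

after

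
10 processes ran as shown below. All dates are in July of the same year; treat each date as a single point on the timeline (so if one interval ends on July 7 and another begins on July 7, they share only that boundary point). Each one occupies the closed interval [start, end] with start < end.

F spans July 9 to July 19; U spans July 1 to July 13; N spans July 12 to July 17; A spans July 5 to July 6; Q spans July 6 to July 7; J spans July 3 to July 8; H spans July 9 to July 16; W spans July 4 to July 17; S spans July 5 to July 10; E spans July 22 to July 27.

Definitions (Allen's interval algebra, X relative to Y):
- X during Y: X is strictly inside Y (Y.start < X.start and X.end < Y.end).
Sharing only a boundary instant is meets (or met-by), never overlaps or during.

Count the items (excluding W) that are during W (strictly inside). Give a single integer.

Target W = [July 4, July 17].
A [July 5, July 6] → during → counts.
E [July 22, July 27] → after → no.
F [July 9, July 19] → overlapped-by → no.
H [July 9, July 16] → during → counts.
J [July 3, July 8] → overlaps → no.
N [July 12, July 17] → finishes → no.
Q [July 6, July 7] → during → counts.
S [July 5, July 10] → during → counts.
U [July 1, July 13] → overlaps → no.
Total: 4.

4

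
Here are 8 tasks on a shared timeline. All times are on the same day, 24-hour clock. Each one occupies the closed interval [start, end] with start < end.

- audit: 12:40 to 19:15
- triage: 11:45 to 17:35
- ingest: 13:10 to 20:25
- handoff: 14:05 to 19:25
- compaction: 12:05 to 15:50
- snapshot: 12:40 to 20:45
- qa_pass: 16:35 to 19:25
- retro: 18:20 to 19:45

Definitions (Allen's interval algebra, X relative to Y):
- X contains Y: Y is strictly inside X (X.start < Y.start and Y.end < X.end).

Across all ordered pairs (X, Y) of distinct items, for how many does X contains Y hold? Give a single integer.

8

Checking all 56 ordered pairs for relation 'contains'; matching pairs in alphabetical order:
(ingest, handoff): ingest contains handoff ✓
(ingest, qa_pass): ingest contains qa_pass ✓
(ingest, retro): ingest contains retro ✓
(snapshot, handoff): snapshot contains handoff ✓
(snapshot, ingest): snapshot contains ingest ✓
(snapshot, qa_pass): snapshot contains qa_pass ✓
(snapshot, retro): snapshot contains retro ✓
(triage, compaction): triage contains compaction ✓
Count: 8.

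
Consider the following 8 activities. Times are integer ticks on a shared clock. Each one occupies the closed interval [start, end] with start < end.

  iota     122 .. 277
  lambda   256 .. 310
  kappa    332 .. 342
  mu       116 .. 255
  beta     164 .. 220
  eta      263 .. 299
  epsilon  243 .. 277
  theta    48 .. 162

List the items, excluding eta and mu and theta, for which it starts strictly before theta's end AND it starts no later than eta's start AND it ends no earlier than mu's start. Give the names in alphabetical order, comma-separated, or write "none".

iota

Conditions: its start is strictly before theta's end (X.start < 162) AND its start is no later than eta's start (X.start <= 263) AND its end is no earlier than mu's start (X.end >= 116).
beta: start 164 < 162? ✗; start 164 <= 263? ✓; end 220 >= 116? ✓ → no.
epsilon: start 243 < 162? ✗; start 243 <= 263? ✓; end 277 >= 116? ✓ → no.
iota: start 122 < 162? ✓; start 122 <= 263? ✓; end 277 >= 116? ✓ → yes.
kappa: start 332 < 162? ✗; start 332 <= 263? ✗; end 342 >= 116? ✓ → no.
lambda: start 256 < 162? ✗; start 256 <= 263? ✓; end 310 >= 116? ✓ → no.
Result: iota.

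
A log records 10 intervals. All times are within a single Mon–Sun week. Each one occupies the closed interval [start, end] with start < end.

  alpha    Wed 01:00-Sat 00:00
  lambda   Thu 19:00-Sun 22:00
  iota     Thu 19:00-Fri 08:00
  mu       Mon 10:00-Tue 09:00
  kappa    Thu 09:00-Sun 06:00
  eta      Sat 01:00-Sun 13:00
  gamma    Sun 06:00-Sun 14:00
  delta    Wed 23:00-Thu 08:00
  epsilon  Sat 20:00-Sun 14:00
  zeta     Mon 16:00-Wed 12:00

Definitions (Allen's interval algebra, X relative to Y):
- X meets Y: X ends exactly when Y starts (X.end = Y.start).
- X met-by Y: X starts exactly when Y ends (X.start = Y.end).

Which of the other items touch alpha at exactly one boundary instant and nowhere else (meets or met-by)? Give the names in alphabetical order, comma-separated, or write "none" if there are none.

Target alpha = [Wed 01:00, Sat 00:00].
delta [Wed 23:00, Thu 08:00] → during → no.
epsilon [Sat 20:00, Sun 14:00] → after → no.
eta [Sat 01:00, Sun 13:00] → after → no.
gamma [Sun 06:00, Sun 14:00] → after → no.
iota [Thu 19:00, Fri 08:00] → during → no.
kappa [Thu 09:00, Sun 06:00] → overlapped-by → no.
lambda [Thu 19:00, Sun 22:00] → overlapped-by → no.
mu [Mon 10:00, Tue 09:00] → before → no.
zeta [Mon 16:00, Wed 12:00] → overlaps → no.
Result: none.

none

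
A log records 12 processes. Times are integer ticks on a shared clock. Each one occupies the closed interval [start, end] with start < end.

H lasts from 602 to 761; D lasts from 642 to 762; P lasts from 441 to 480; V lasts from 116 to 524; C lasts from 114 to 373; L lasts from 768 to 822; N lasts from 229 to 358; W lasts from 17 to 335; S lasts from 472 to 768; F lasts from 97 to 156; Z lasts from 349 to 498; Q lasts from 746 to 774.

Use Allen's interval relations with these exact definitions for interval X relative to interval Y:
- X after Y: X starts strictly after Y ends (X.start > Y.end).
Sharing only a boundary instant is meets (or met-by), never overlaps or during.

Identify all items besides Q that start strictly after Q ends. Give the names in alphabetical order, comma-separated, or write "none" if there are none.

none

Target Q = [746, 774].
C [114, 373] → before → no.
D [642, 762] → overlaps → no.
F [97, 156] → before → no.
H [602, 761] → overlaps → no.
L [768, 822] → overlapped-by → no.
N [229, 358] → before → no.
P [441, 480] → before → no.
S [472, 768] → overlaps → no.
V [116, 524] → before → no.
W [17, 335] → before → no.
Z [349, 498] → before → no.
Result: none.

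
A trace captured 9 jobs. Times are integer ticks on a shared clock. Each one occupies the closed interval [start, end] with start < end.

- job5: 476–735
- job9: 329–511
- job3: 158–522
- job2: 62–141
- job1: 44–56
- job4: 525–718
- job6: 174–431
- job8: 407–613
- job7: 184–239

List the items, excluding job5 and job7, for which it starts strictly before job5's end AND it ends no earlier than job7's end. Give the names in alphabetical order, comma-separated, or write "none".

job3, job4, job6, job8, job9

Conditions: its start is strictly before job5's end (X.start < 735) AND its end is no earlier than job7's end (X.end >= 239).
job1: start 44 < 735? ✓; end 56 >= 239? ✗ → no.
job2: start 62 < 735? ✓; end 141 >= 239? ✗ → no.
job3: start 158 < 735? ✓; end 522 >= 239? ✓ → yes.
job4: start 525 < 735? ✓; end 718 >= 239? ✓ → yes.
job6: start 174 < 735? ✓; end 431 >= 239? ✓ → yes.
job8: start 407 < 735? ✓; end 613 >= 239? ✓ → yes.
job9: start 329 < 735? ✓; end 511 >= 239? ✓ → yes.
Result: job3, job4, job6, job8, job9.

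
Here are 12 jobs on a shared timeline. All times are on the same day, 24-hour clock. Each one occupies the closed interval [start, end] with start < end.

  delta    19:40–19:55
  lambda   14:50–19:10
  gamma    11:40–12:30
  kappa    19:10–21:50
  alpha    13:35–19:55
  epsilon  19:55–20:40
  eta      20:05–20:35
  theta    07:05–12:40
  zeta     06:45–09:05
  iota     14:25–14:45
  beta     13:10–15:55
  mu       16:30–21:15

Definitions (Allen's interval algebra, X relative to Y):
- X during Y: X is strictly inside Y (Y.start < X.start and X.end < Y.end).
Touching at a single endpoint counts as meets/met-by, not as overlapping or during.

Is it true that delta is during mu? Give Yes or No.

delta = [19:40, 19:55], mu = [16:30, 21:15].
Actual relation of delta to mu: during.
Asked whether 'during' holds → Yes.

Yes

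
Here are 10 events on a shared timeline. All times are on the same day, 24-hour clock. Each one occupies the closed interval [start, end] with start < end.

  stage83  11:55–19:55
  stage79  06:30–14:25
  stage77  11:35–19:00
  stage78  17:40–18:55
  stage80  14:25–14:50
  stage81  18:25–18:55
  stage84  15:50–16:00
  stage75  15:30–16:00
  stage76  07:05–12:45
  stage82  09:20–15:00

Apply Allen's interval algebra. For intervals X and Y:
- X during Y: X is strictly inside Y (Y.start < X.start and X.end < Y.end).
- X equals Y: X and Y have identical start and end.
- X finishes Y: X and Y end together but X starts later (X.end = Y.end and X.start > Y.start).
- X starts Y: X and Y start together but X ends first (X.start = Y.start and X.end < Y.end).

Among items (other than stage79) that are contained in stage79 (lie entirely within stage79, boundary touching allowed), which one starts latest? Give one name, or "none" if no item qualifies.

Target stage79 = [06:30, 14:25].
stage75 [15:30, 16:00] → after → excluded.
stage76 [07:05, 12:45] → during → candidate.
stage77 [11:35, 19:00] → overlapped-by → excluded.
stage78 [17:40, 18:55] → after → excluded.
stage80 [14:25, 14:50] → met-by → excluded.
stage81 [18:25, 18:55] → after → excluded.
stage82 [09:20, 15:00] → overlapped-by → excluded.
stage83 [11:55, 19:55] → overlapped-by → excluded.
stage84 [15:50, 16:00] → after → excluded.
Among candidates, latest start is 07:05 → stage76.

stage76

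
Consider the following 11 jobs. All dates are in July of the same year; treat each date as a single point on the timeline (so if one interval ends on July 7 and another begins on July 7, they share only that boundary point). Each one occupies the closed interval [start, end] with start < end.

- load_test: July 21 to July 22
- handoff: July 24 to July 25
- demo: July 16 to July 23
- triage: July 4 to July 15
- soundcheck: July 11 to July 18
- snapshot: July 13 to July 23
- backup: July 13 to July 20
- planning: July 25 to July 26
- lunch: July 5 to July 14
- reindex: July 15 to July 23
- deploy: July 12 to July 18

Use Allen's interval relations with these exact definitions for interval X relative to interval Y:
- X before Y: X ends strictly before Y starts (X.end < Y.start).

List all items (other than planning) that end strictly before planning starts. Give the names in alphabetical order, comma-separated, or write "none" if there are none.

Target planning = [July 25, July 26].
backup [July 13, July 20] → before → yes.
demo [July 16, July 23] → before → yes.
deploy [July 12, July 18] → before → yes.
handoff [July 24, July 25] → meets → no.
load_test [July 21, July 22] → before → yes.
lunch [July 5, July 14] → before → yes.
reindex [July 15, July 23] → before → yes.
snapshot [July 13, July 23] → before → yes.
soundcheck [July 11, July 18] → before → yes.
triage [July 4, July 15] → before → yes.
Result: backup, demo, deploy, load_test, lunch, reindex, snapshot, soundcheck, triage.

backup, demo, deploy, load_test, lunch, reindex, snapshot, soundcheck, triage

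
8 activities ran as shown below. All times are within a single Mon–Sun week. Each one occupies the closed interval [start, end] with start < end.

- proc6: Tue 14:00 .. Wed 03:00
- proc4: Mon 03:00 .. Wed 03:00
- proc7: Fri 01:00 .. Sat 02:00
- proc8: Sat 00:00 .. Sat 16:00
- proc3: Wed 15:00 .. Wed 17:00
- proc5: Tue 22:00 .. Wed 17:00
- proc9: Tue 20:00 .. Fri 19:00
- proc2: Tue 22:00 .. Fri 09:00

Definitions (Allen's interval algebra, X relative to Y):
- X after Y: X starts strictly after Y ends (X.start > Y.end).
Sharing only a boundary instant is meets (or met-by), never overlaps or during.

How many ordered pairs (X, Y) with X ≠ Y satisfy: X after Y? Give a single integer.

12

Checking all 56 ordered pairs for relation 'after'; matching pairs in alphabetical order:
(proc3, proc4): proc3 after proc4 ✓
(proc3, proc6): proc3 after proc6 ✓
(proc7, proc3): proc7 after proc3 ✓
(proc7, proc4): proc7 after proc4 ✓
(proc7, proc5): proc7 after proc5 ✓
(proc7, proc6): proc7 after proc6 ✓
(proc8, proc2): proc8 after proc2 ✓
(proc8, proc3): proc8 after proc3 ✓
(proc8, proc4): proc8 after proc4 ✓
(proc8, proc5): proc8 after proc5 ✓
(proc8, proc6): proc8 after proc6 ✓
(proc8, proc9): proc8 after proc9 ✓
Count: 12.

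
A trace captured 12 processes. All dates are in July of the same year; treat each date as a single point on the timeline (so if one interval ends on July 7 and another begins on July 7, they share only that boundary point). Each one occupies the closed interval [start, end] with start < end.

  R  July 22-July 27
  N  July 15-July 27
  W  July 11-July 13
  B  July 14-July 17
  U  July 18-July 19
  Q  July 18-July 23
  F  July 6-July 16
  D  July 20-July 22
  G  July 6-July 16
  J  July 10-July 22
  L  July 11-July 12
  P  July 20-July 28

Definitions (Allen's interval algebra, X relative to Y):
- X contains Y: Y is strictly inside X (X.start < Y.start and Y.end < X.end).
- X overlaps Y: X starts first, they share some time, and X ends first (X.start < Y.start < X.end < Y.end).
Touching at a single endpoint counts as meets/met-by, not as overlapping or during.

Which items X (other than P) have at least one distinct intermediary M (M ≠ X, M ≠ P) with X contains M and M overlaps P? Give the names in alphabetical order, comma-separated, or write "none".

N

Target P = [July 20, July 28].
Intermediaries M with M overlaps P: J, N, Q.
Via J — items with X contains J: none.
Via N — items with X contains N: none.
Via Q — items with X contains Q: N.
Union: N.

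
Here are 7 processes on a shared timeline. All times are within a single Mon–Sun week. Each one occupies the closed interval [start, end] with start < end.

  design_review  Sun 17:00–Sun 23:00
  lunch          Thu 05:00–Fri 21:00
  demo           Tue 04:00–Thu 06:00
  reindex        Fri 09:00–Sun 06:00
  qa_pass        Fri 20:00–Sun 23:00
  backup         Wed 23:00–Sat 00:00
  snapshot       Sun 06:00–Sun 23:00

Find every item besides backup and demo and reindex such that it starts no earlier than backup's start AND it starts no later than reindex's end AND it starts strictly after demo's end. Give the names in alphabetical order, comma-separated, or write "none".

qa_pass, snapshot

Conditions: its start is no earlier than backup's start (X.start >= Wed 23:00) AND its start is no later than reindex's end (X.start <= Sun 06:00) AND its start is strictly after demo's end (X.start > Thu 06:00).
design_review: start Sun 17:00 >= Wed 23:00? ✓; start Sun 17:00 <= Sun 06:00? ✗; start Sun 17:00 > Thu 06:00? ✓ → no.
lunch: start Thu 05:00 >= Wed 23:00? ✓; start Thu 05:00 <= Sun 06:00? ✓; start Thu 05:00 > Thu 06:00? ✗ → no.
qa_pass: start Fri 20:00 >= Wed 23:00? ✓; start Fri 20:00 <= Sun 06:00? ✓; start Fri 20:00 > Thu 06:00? ✓ → yes.
snapshot: start Sun 06:00 >= Wed 23:00? ✓; start Sun 06:00 <= Sun 06:00? ✓; start Sun 06:00 > Thu 06:00? ✓ → yes.
Result: qa_pass, snapshot.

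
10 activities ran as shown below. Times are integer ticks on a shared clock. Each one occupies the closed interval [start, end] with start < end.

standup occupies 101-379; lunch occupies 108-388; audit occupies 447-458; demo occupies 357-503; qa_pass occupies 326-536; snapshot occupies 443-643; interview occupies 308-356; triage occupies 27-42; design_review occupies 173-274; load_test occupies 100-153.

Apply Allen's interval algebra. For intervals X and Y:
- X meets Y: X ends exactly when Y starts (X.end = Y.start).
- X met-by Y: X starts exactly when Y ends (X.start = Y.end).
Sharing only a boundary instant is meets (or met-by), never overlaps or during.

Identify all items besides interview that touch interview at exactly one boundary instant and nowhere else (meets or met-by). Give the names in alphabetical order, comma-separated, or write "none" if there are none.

none

Target interview = [308, 356].
audit [447, 458] → after → no.
demo [357, 503] → after → no.
design_review [173, 274] → before → no.
load_test [100, 153] → before → no.
lunch [108, 388] → contains → no.
qa_pass [326, 536] → overlapped-by → no.
snapshot [443, 643] → after → no.
standup [101, 379] → contains → no.
triage [27, 42] → before → no.
Result: none.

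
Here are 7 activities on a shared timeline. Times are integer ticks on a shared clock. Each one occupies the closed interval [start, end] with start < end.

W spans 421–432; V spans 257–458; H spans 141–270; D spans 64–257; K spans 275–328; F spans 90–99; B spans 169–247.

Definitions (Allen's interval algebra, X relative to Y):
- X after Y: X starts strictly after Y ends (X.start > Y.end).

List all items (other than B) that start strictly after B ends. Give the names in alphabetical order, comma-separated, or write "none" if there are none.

Target B = [169, 247].
D [64, 257] → contains → no.
F [90, 99] → before → no.
H [141, 270] → contains → no.
K [275, 328] → after → yes.
V [257, 458] → after → yes.
W [421, 432] → after → yes.
Result: K, V, W.

K, V, W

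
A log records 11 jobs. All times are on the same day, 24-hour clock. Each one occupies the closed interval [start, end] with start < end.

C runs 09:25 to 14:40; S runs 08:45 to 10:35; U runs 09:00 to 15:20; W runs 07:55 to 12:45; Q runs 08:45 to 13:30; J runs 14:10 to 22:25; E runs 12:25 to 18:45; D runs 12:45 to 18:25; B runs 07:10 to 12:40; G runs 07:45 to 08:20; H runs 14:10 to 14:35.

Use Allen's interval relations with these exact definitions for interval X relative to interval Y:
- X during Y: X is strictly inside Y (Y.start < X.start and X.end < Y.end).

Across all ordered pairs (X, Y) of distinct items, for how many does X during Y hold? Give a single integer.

Checking all 110 ordered pairs for relation 'during'; matching pairs in alphabetical order:
(C, U): C during U ✓
(D, E): D during E ✓
(G, B): G during B ✓
(H, C): H during C ✓
(H, D): H during D ✓
(H, E): H during E ✓
(H, U): H during U ✓
(S, B): S during B ✓
(S, W): S during W ✓
Count: 9.

9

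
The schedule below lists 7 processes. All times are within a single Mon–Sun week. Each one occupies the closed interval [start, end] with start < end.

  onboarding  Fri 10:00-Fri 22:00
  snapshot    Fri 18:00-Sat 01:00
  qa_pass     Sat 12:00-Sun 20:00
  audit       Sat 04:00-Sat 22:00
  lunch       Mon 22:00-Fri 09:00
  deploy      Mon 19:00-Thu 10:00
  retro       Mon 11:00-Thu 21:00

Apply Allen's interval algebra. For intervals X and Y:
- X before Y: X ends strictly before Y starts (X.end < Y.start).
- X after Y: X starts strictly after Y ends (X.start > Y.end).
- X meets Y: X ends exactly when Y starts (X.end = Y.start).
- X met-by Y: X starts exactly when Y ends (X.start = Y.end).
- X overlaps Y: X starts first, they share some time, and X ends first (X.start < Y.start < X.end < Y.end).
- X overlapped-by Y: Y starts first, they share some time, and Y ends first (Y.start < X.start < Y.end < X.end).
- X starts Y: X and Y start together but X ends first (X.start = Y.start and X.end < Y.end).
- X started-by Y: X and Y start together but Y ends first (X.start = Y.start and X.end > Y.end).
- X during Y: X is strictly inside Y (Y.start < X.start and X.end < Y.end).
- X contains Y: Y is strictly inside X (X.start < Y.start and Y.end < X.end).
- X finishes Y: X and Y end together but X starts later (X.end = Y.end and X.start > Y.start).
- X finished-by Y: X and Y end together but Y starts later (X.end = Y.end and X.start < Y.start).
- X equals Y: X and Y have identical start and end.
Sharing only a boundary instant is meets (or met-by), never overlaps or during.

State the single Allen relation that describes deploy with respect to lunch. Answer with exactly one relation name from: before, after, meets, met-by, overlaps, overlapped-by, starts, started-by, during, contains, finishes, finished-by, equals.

overlaps

deploy = [Mon 19:00, Thu 10:00]; lunch = [Mon 22:00, Fri 09:00].
Compare endpoints: deploy.start < lunch.start, deploy.start < lunch.end, deploy.end > lunch.start, deploy.end < lunch.end.
That pattern is 'overlaps'.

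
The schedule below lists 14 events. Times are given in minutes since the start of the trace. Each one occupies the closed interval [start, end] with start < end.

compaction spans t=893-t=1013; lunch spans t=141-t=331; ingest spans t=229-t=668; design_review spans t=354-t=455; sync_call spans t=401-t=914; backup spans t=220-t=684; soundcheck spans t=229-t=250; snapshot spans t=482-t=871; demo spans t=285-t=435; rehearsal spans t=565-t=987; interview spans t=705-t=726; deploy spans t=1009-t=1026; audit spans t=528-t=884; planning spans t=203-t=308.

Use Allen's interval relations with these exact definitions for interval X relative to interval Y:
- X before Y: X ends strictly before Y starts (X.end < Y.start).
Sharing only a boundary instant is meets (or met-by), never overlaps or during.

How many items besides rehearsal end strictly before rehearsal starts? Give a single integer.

5

Target rehearsal = [t=565, t=987].
audit [t=528, t=884] → overlaps → no.
backup [t=220, t=684] → overlaps → no.
compaction [t=893, t=1013] → overlapped-by → no.
demo [t=285, t=435] → before → counts.
deploy [t=1009, t=1026] → after → no.
design_review [t=354, t=455] → before → counts.
ingest [t=229, t=668] → overlaps → no.
interview [t=705, t=726] → during → no.
lunch [t=141, t=331] → before → counts.
planning [t=203, t=308] → before → counts.
snapshot [t=482, t=871] → overlaps → no.
soundcheck [t=229, t=250] → before → counts.
sync_call [t=401, t=914] → overlaps → no.
Total: 5.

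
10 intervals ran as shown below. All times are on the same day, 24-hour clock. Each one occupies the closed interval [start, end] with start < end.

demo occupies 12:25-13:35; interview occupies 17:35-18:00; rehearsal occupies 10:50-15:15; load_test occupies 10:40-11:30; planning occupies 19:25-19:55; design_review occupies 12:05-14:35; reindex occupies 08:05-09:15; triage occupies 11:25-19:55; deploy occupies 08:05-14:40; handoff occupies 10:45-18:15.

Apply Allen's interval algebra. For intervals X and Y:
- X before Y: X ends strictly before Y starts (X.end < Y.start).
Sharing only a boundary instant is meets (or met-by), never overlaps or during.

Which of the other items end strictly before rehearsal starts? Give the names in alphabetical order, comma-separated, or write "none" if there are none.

Target rehearsal = [10:50, 15:15].
demo [12:25, 13:35] → during → no.
deploy [08:05, 14:40] → overlaps → no.
design_review [12:05, 14:35] → during → no.
handoff [10:45, 18:15] → contains → no.
interview [17:35, 18:00] → after → no.
load_test [10:40, 11:30] → overlaps → no.
planning [19:25, 19:55] → after → no.
reindex [08:05, 09:15] → before → yes.
triage [11:25, 19:55] → overlapped-by → no.
Result: reindex.

reindex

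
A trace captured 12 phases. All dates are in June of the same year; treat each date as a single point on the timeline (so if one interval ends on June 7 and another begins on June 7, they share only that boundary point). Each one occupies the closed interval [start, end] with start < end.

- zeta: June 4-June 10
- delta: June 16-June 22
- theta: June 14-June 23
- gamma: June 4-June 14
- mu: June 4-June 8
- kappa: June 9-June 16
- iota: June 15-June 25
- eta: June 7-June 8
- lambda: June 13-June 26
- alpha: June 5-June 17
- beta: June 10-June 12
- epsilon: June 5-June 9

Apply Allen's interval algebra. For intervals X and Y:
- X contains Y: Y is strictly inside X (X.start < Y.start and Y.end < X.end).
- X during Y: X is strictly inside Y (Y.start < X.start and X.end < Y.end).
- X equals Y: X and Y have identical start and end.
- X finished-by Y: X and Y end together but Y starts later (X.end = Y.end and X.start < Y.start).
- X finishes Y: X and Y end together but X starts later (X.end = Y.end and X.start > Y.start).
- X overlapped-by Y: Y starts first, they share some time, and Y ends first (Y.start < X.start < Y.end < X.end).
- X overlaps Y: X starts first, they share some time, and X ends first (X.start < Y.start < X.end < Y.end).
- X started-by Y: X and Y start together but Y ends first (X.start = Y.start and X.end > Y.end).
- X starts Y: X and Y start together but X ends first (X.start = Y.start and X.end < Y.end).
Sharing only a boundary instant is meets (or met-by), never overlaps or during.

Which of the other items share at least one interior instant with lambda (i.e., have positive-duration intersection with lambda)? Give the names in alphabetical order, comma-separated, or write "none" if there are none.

alpha, delta, gamma, iota, kappa, theta

Target lambda = [June 13, June 26].
alpha [June 5, June 17] → overlaps → yes.
beta [June 10, June 12] → before → no.
delta [June 16, June 22] → during → yes.
epsilon [June 5, June 9] → before → no.
eta [June 7, June 8] → before → no.
gamma [June 4, June 14] → overlaps → yes.
iota [June 15, June 25] → during → yes.
kappa [June 9, June 16] → overlaps → yes.
mu [June 4, June 8] → before → no.
theta [June 14, June 23] → during → yes.
zeta [June 4, June 10] → before → no.
Result: alpha, delta, gamma, iota, kappa, theta.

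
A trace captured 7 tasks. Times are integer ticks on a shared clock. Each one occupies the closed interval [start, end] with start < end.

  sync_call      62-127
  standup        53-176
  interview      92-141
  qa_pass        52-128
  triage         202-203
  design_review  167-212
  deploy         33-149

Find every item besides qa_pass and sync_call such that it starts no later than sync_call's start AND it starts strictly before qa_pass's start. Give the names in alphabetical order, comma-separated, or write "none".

Conditions: its start is no later than sync_call's start (X.start <= 62) AND its start is strictly before qa_pass's start (X.start < 52).
deploy: start 33 <= 62? ✓; start 33 < 52? ✓ → yes.
design_review: start 167 <= 62? ✗; start 167 < 52? ✗ → no.
interview: start 92 <= 62? ✗; start 92 < 52? ✗ → no.
standup: start 53 <= 62? ✓; start 53 < 52? ✗ → no.
triage: start 202 <= 62? ✗; start 202 < 52? ✗ → no.
Result: deploy.

deploy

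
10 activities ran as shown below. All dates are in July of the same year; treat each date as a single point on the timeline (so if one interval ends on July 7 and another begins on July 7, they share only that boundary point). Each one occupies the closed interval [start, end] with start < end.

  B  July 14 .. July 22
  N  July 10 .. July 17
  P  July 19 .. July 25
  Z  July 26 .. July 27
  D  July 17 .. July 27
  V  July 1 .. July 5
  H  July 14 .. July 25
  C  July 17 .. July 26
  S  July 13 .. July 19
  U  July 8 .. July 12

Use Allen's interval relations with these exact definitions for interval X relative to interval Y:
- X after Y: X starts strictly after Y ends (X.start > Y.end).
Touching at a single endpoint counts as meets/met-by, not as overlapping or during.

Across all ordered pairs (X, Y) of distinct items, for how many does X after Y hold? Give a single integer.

Checking all 90 ordered pairs for relation 'after'; matching pairs in alphabetical order:
(B, U): B after U ✓
(B, V): B after V ✓
(C, U): C after U ✓
(C, V): C after V ✓
(D, U): D after U ✓
(D, V): D after V ✓
(H, U): H after U ✓
(H, V): H after V ✓
(N, V): N after V ✓
(P, N): P after N ✓
(P, U): P after U ✓
(P, V): P after V ✓
(S, U): S after U ✓
(S, V): S after V ✓
(U, V): U after V ✓
(Z, B): Z after B ✓
(Z, H): Z after H ✓
(Z, N): Z after N ✓
(Z, P): Z after P ✓
(Z, S): Z after S ✓
(Z, U): Z after U ✓
(Z, V): Z after V ✓
Count: 22.

22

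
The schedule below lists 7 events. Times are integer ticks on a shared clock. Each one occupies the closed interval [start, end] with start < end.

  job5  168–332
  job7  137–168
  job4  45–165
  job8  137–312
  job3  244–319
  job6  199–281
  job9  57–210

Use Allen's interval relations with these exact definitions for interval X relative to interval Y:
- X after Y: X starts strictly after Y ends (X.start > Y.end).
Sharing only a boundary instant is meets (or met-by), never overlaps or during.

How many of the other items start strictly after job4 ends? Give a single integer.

Target job4 = [45, 165].
job3 [244, 319] → after → counts.
job5 [168, 332] → after → counts.
job6 [199, 281] → after → counts.
job7 [137, 168] → overlapped-by → no.
job8 [137, 312] → overlapped-by → no.
job9 [57, 210] → overlapped-by → no.
Total: 3.

3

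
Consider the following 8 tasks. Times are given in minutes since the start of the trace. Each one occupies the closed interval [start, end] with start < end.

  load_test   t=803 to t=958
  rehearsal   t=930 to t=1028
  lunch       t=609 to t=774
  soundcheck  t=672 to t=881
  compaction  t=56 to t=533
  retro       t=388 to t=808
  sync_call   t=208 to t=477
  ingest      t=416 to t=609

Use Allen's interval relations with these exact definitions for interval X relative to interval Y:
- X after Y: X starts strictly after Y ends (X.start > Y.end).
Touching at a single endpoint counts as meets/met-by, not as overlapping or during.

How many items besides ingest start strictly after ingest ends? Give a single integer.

Target ingest = [t=416, t=609].
compaction [t=56, t=533] → overlaps → no.
load_test [t=803, t=958] → after → counts.
lunch [t=609, t=774] → met-by → no.
rehearsal [t=930, t=1028] → after → counts.
retro [t=388, t=808] → contains → no.
soundcheck [t=672, t=881] → after → counts.
sync_call [t=208, t=477] → overlaps → no.
Total: 3.

3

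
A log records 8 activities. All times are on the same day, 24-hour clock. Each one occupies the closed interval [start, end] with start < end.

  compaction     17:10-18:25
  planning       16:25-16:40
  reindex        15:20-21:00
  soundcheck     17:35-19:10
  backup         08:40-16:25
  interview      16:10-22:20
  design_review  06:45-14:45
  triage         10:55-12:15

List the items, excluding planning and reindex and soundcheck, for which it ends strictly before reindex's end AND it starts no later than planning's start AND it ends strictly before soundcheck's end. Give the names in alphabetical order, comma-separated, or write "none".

backup, design_review, triage

Conditions: its end is strictly before reindex's end (X.end < 21:00) AND its start is no later than planning's start (X.start <= 16:25) AND its end is strictly before soundcheck's end (X.end < 19:10).
backup: end 16:25 < 21:00? ✓; start 08:40 <= 16:25? ✓; end 16:25 < 19:10? ✓ → yes.
compaction: end 18:25 < 21:00? ✓; start 17:10 <= 16:25? ✗; end 18:25 < 19:10? ✓ → no.
design_review: end 14:45 < 21:00? ✓; start 06:45 <= 16:25? ✓; end 14:45 < 19:10? ✓ → yes.
interview: end 22:20 < 21:00? ✗; start 16:10 <= 16:25? ✓; end 22:20 < 19:10? ✗ → no.
triage: end 12:15 < 21:00? ✓; start 10:55 <= 16:25? ✓; end 12:15 < 19:10? ✓ → yes.
Result: backup, design_review, triage.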